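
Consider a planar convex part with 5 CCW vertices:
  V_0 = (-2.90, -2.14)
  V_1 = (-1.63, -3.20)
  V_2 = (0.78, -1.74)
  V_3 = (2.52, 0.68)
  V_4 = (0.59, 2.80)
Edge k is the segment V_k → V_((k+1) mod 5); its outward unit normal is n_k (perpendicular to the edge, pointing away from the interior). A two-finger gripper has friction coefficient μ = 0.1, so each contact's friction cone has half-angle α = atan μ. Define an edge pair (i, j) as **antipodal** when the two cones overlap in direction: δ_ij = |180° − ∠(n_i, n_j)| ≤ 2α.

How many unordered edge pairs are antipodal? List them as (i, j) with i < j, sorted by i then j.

count = 2; pairs: (0,3), (2,4)

α = atan 0.1 = 5.71°;  2α = 11.42°
n_0 = (-0.6408, -0.7677)
n_1 = (+0.5181, -0.8553)
n_2 = (+0.8119, -0.5838)
n_3 = (+0.7395, +0.6732)
n_4 = (-0.8167, +0.5770)
  (0,1): δ = 108.94°  ·
  (0,2): δ = 85.87°  ·
  (0,3): δ = 7.84°  ✓
  (0,4): δ = 94.61°  ·
  (1,2): δ = 156.92°  ·
  (1,3): δ = 78.89°  ·
  (1,4): δ = 23.55°  ·
  (2,3): δ = 101.97°  ·
  (2,4): δ = 0.48°  ✓
  (3,4): δ = 77.55°  ·
antipodal pairs: 2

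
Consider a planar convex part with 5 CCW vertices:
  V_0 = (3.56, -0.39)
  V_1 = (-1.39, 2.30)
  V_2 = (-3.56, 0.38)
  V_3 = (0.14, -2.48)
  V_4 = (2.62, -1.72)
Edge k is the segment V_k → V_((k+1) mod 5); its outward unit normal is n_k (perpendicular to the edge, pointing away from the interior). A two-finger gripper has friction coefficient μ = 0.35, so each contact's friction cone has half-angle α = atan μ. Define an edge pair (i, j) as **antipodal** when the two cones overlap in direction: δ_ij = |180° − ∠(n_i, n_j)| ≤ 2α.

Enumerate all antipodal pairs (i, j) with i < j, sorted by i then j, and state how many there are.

count = 3; pairs: (0,2), (1,3), (1,4)

α = atan 0.35 = 19.29°;  2α = 38.58°
n_0 = (+0.4775, +0.8786)
n_1 = (-0.6626, +0.7489)
n_2 = (-0.6116, -0.7912)
n_3 = (+0.2930, -0.9561)
n_4 = (+0.8166, -0.5772)
  (0,1): δ = 109.98°  ·
  (0,2): δ = 9.18°  ✓
  (0,3): δ = 45.56°  ·
  (0,4): δ = 83.27°  ·
  (1,2): δ = 79.21°  ·
  (1,3): δ = 24.46°  ✓
  (1,4): δ = 13.25°  ✓
  (2,3): δ = 125.26°  ·
  (2,4): δ = 87.55°  ·
  (3,4): δ = 142.29°  ·
antipodal pairs: 3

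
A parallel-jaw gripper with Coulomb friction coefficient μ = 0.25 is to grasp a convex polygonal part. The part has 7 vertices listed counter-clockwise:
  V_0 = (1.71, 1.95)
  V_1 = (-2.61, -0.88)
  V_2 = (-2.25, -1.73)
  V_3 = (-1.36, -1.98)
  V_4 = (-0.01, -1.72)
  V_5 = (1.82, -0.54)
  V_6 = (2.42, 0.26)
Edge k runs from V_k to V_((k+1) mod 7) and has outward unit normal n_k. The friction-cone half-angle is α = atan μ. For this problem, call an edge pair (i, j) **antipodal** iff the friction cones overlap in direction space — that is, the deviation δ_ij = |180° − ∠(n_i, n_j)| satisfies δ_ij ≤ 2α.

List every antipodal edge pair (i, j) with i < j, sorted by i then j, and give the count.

count = 4; pairs: (0,3), (0,4), (0,5), (1,6)

α = atan 0.25 = 14.04°;  2α = 28.07°
n_0 = (-0.5480, +0.8365)
n_1 = (-0.9208, -0.3900)
n_2 = (-0.2704, -0.9627)
n_3 = (+0.1891, -0.9820)
n_4 = (+0.5419, -0.8404)
n_5 = (+0.8000, -0.6000)
n_6 = (+0.9219, +0.3873)
  (0,1): δ = 100.27°  ·
  (0,2): δ = 48.92°  ·
  (0,3): δ = 22.33°  ✓
  (0,4): δ = 0.41°  ✓
  (0,5): δ = 19.90°  ✓
  (0,6): δ = 79.56°  ·
  (1,2): δ = 128.64°  ·
  (1,3): δ = 102.05°  ·
  (1,4): δ = 80.14°  ·
  (1,5): δ = 59.82°  ·
  (1,6): δ = 0.17°  ✓
  (2,3): δ = 153.41°  ·
  (2,4): δ = 131.50°  ·
  (2,5): δ = 111.18°  ·
  (2,6): δ = 51.52°  ·
  (3,4): δ = 158.09°  ·
  (3,5): δ = 137.77°  ·
  (3,6): δ = 78.11°  ·
  (4,5): δ = 159.68°  ·
  (4,6): δ = 100.03°  ·
  (5,6): δ = 120.34°  ·
antipodal pairs: 4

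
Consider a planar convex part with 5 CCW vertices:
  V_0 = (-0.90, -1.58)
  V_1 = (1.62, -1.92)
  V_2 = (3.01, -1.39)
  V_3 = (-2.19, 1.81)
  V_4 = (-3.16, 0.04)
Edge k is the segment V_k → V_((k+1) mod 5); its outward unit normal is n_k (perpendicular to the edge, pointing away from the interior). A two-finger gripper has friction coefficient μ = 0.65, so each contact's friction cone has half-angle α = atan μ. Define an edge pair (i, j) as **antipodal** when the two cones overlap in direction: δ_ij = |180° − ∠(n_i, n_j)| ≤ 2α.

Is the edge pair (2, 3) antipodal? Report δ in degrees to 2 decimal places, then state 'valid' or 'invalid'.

δ = 87.12°, invalid

α = atan 0.65 = 33.02°;  2α = 66.05°
edge 2: e_2 = (-5.20, +3.20);  n_2 = (+0.5241, +0.8517)
edge 3: e_3 = (-0.97, -1.77);  n_3 = (-0.8769, +0.4806)
∠(n_2, n_3) = 92.88°
δ = |180° − 92.88°| = 87.12°
87.12° > 2α = 66.05°  →  invalid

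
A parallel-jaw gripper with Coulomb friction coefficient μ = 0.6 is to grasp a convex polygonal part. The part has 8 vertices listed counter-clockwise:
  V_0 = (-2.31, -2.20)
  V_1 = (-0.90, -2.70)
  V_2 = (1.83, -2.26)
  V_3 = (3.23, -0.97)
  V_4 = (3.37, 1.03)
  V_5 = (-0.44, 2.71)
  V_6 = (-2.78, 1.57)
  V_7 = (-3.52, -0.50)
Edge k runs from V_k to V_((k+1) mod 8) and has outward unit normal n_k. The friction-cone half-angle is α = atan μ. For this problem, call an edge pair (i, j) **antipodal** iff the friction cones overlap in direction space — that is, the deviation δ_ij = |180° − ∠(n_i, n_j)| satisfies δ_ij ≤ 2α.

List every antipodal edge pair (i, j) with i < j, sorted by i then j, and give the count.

α = atan 0.6 = 30.96°;  2α = 61.93°
n_0 = (-0.3342, -0.9425)
n_1 = (+0.1591, -0.9873)
n_2 = (+0.6776, -0.7354)
n_3 = (+0.9976, -0.0698)
n_4 = (+0.4035, +0.9150)
n_5 = (-0.4380, +0.8990)
n_6 = (-0.9416, +0.3366)
n_7 = (-0.8147, -0.5799)
  (0,1): δ = 151.32°  ·
  (0,2): δ = 117.82°  ·
  (0,3): δ = 74.48°  ·
  (0,4): δ = 4.27°  ✓
  (0,5): δ = 45.50°  ✓
  (0,6): δ = 89.85°  ·
  (0,7): δ = 144.97°  ·
  (1,2): δ = 146.50°  ·
  (1,3): δ = 103.16°  ·
  (1,4): δ = 32.95°  ✓
  (1,5): δ = 16.82°  ✓
  (1,6): δ = 61.17°  ✓
  (1,7): δ = 116.29°  ·
  (2,3): δ = 136.66°  ·
  (2,4): δ = 66.45°  ·
  (2,5): δ = 16.68°  ✓
  (2,6): δ = 27.67°  ✓
  (2,7): δ = 82.78°  ·
  (3,4): δ = 109.79°  ·
  (3,5): δ = 60.02°  ✓
  (3,6): δ = 15.67°  ✓
  (3,7): δ = 39.45°  ✓
  (4,5): δ = 130.23°  ·
  (4,6): δ = 85.88°  ·
  (4,7): δ = 30.76°  ✓
  (5,6): δ = 135.65°  ·
  (5,7): δ = 80.53°  ·
  (6,7): δ = 124.89°  ·
antipodal pairs: 11

count = 11; pairs: (0,4), (0,5), (1,4), (1,5), (1,6), (2,5), (2,6), (3,5), (3,6), (3,7), (4,7)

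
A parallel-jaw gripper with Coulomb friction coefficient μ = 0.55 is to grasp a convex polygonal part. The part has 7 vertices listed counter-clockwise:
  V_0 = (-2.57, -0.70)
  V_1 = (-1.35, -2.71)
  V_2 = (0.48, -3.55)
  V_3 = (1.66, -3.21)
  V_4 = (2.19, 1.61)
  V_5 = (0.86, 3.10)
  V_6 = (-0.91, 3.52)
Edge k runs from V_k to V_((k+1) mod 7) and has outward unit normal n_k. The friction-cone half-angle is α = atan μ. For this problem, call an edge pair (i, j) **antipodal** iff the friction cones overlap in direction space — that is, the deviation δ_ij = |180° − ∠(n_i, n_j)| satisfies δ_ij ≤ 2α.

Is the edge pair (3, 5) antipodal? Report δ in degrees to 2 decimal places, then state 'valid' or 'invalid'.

δ = 97.07°, invalid

α = atan 0.55 = 28.81°;  2α = 57.62°
edge 3: e_3 = (+0.53, +4.82);  n_3 = (+0.9940, -0.1093)
edge 5: e_5 = (-1.77, +0.42);  n_5 = (+0.2309, +0.9730)
∠(n_3, n_5) = 82.93°
δ = |180° − 82.93°| = 97.07°
97.07° > 2α = 57.62°  →  invalid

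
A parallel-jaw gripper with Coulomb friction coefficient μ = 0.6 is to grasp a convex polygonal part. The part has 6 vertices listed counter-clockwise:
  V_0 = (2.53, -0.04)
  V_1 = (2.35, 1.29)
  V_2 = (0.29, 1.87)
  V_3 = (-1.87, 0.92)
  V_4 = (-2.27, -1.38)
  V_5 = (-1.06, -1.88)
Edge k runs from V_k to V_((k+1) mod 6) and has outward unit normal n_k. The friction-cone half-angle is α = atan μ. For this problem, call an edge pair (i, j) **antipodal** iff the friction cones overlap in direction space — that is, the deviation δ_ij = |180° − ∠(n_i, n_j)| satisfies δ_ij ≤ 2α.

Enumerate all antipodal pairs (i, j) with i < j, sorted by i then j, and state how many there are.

α = atan 0.6 = 30.96°;  2α = 61.93°
n_0 = (+0.9910, +0.1341)
n_1 = (+0.2710, +0.9626)
n_2 = (-0.4026, +0.9154)
n_3 = (-0.9852, +0.1713)
n_4 = (-0.3819, -0.9242)
n_5 = (+0.4561, -0.8899)
  (0,1): δ = 113.43°  ·
  (0,2): δ = 73.97°  ·
  (0,3): δ = 17.57°  ✓
  (0,4): δ = 59.84°  ✓
  (0,5): δ = 109.43°  ·
  (1,2): δ = 140.53°  ·
  (1,3): δ = 84.14°  ·
  (1,4): δ = 6.73°  ✓
  (1,5): δ = 42.86°  ✓
  (2,3): δ = 123.61°  ·
  (2,4): δ = 46.19°  ✓
  (2,5): δ = 3.40°  ✓
  (3,4): δ = 102.59°  ·
  (3,5): δ = 53.00°  ✓
  (4,5): δ = 130.41°  ·
antipodal pairs: 7

count = 7; pairs: (0,3), (0,4), (1,4), (1,5), (2,4), (2,5), (3,5)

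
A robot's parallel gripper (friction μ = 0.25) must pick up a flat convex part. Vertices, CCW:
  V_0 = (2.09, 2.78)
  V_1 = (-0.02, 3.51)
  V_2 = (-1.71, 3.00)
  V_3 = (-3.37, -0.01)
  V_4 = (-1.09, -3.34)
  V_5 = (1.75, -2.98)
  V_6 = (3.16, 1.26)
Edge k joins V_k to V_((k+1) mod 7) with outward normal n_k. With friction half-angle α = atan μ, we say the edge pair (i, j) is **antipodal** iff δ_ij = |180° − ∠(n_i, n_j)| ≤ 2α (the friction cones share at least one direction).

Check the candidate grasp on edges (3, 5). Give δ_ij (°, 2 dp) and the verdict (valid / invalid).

α = atan 0.25 = 14.04°;  2α = 28.07°
edge 3: e_3 = (+2.28, -3.33);  n_3 = (-0.8251, -0.5650)
edge 5: e_5 = (+1.41, +4.24);  n_5 = (+0.9489, -0.3156)
∠(n_3, n_5) = 127.21°
δ = |180° − 127.21°| = 52.79°
52.79° > 2α = 28.07°  →  invalid

δ = 52.79°, invalid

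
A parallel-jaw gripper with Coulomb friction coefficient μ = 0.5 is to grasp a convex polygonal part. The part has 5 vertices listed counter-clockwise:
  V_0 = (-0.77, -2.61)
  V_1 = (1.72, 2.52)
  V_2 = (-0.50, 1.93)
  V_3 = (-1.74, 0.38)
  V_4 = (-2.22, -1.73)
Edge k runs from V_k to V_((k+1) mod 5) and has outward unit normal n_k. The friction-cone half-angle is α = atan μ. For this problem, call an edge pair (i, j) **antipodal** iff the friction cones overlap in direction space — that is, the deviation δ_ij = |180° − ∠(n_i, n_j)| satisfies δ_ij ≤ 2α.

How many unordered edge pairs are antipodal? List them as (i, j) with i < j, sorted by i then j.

count = 4; pairs: (0,1), (0,2), (0,3), (1,4)

α = atan 0.5 = 26.57°;  2α = 53.13°
n_0 = (+0.8996, -0.4367)
n_1 = (-0.2568, +0.9665)
n_2 = (-0.7809, +0.6247)
n_3 = (-0.9751, +0.2218)
n_4 = (-0.5188, -0.8549)
  (0,1): δ = 49.23°  ✓
  (0,2): δ = 12.77°  ✓
  (0,3): δ = 13.08°  ✓
  (0,4): δ = 84.64°  ·
  (1,2): δ = 143.54°  ·
  (1,3): δ = 117.70°  ·
  (1,4): δ = 46.14°  ✓
  (2,3): δ = 154.16°  ·
  (2,4): δ = 82.59°  ·
  (3,4): δ = 108.44°  ·
antipodal pairs: 4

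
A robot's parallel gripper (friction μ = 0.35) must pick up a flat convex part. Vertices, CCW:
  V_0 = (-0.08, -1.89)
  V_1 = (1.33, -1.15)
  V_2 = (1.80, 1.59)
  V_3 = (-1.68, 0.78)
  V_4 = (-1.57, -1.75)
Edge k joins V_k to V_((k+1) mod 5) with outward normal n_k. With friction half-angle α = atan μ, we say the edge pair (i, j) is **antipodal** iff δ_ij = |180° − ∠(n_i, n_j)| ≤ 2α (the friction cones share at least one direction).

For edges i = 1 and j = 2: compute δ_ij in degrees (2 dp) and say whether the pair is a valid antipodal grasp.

α = atan 0.35 = 19.29°;  2α = 38.58°
edge 1: e_1 = (+0.47, +2.74);  n_1 = (+0.9856, -0.1691)
edge 2: e_2 = (-3.48, -0.81);  n_2 = (-0.2267, +0.9740)
∠(n_1, n_2) = 112.84°
δ = |180° − 112.84°| = 67.16°
67.16° > 2α = 38.58°  →  invalid

δ = 67.16°, invalid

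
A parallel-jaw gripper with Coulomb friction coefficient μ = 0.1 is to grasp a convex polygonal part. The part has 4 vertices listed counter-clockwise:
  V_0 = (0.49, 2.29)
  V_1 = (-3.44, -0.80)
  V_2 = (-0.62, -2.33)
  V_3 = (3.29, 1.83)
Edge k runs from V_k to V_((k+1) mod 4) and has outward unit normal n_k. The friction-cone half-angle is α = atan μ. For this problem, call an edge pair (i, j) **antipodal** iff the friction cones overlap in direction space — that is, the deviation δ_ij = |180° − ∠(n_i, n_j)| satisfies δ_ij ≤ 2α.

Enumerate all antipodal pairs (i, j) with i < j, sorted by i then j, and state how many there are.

α = atan 0.1 = 5.71°;  2α = 11.42°
n_0 = (-0.6181, +0.7861)
n_1 = (-0.4769, -0.8790)
n_2 = (+0.7287, -0.6849)
n_3 = (+0.1621, +0.9868)
  (0,1): δ = 66.66°  ·
  (0,2): δ = 8.60°  ✓
  (0,3): δ = 132.49°  ·
  (1,2): δ = 104.74°  ·
  (1,3): δ = 19.15°  ·
  (2,3): δ = 56.10°  ·
antipodal pairs: 1

count = 1; pairs: (0,2)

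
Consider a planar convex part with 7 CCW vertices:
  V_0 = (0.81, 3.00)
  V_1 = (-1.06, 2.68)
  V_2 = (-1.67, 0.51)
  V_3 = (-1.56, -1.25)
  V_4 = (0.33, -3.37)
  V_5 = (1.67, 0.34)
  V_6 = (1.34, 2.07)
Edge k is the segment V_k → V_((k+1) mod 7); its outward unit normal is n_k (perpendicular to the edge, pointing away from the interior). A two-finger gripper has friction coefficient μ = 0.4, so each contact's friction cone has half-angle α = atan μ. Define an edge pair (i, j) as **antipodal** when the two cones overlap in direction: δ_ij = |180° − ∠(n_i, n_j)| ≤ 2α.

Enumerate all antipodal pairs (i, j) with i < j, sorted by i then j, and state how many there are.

α = atan 0.4 = 21.80°;  2α = 43.60°
n_0 = (-0.1687, +0.9857)
n_1 = (-0.9627, +0.2706)
n_2 = (-0.9981, -0.0624)
n_3 = (-0.7464, -0.6655)
n_4 = (+0.9405, -0.3397)
n_5 = (+0.9823, +0.1874)
n_6 = (+0.8688, +0.4951)
  (0,1): δ = 115.41°  ·
  (0,2): δ = 96.13°  ·
  (0,3): δ = 57.99°  ·
  (0,4): δ = 60.43°  ·
  (0,5): δ = 91.09°  ·
  (0,6): δ = 109.97°  ·
  (1,2): δ = 160.72°  ·
  (1,3): δ = 122.58°  ·
  (1,4): δ = 4.16°  ✓
  (1,5): δ = 26.50°  ✓
  (1,6): δ = 45.38°  ·
  (2,3): δ = 141.86°  ·
  (2,4): δ = 23.44°  ✓
  (2,5): δ = 7.22°  ✓
  (2,6): δ = 26.10°  ✓
  (3,4): δ = 61.58°  ·
  (3,5): δ = 30.92°  ✓
  (3,6): δ = 12.04°  ✓
  (4,5): δ = 149.34°  ·
  (4,6): δ = 130.46°  ·
  (5,6): δ = 161.12°  ·
antipodal pairs: 7

count = 7; pairs: (1,4), (1,5), (2,4), (2,5), (2,6), (3,5), (3,6)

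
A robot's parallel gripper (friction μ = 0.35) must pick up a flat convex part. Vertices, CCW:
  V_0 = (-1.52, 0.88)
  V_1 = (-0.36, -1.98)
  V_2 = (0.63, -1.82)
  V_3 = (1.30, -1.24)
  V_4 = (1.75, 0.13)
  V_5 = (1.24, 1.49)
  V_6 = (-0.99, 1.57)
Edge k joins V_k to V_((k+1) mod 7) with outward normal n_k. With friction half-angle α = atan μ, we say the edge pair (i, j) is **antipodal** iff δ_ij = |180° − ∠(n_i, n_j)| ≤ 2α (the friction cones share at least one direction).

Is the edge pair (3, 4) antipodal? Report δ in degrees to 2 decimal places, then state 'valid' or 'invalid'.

δ = 141.26°, invalid

α = atan 0.35 = 19.29°;  2α = 38.58°
edge 3: e_3 = (+0.45, +1.37);  n_3 = (+0.9501, -0.3121)
edge 4: e_4 = (-0.51, +1.36);  n_4 = (+0.9363, +0.3511)
∠(n_3, n_4) = 38.74°
δ = |180° − 38.74°| = 141.26°
141.26° > 2α = 38.58°  →  invalid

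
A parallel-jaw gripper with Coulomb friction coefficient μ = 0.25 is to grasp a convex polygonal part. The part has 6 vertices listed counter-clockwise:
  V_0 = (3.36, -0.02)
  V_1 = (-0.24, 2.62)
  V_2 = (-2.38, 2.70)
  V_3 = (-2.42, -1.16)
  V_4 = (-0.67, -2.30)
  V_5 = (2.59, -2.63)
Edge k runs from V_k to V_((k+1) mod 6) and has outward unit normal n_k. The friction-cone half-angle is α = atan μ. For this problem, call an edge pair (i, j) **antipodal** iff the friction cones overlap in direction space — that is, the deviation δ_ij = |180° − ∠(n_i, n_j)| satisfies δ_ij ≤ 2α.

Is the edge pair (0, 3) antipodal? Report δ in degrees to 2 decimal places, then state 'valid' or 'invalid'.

α = atan 0.25 = 14.04°;  2α = 28.07°
edge 0: e_0 = (-3.60, +2.64);  n_0 = (+0.5914, +0.8064)
edge 3: e_3 = (+1.75, -1.14);  n_3 = (-0.5458, -0.8379)
∠(n_0, n_3) = 176.83°
δ = |180° − 176.83°| = 3.17°
3.17° ≤ 2α = 28.07°  →  valid

δ = 3.17°, valid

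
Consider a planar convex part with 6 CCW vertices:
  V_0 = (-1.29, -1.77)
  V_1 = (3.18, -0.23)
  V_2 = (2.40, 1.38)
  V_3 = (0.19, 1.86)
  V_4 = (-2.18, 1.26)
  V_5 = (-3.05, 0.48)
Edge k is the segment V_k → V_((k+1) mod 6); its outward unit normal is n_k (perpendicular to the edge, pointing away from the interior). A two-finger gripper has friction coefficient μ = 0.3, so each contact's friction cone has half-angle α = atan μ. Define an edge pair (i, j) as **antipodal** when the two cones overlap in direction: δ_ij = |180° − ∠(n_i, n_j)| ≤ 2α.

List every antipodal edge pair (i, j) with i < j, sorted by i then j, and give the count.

count = 4; pairs: (0,2), (0,3), (0,4), (1,5)

α = atan 0.3 = 16.70°;  2α = 33.40°
n_0 = (+0.3257, -0.9455)
n_1 = (+0.8999, +0.4360)
n_2 = (+0.2122, +0.9772)
n_3 = (-0.2454, +0.9694)
n_4 = (-0.6675, +0.7446)
n_5 = (-0.7877, -0.6161)
  (0,1): δ = 83.16°  ·
  (0,2): δ = 31.26°  ✓
  (0,3): δ = 4.80°  ✓
  (0,4): δ = 22.87°  ✓
  (0,5): δ = 109.02°  ·
  (1,2): δ = 128.10°  ·
  (1,3): δ = 101.64°  ·
  (1,4): δ = 73.97°  ·
  (1,5): δ = 12.18°  ✓
  (2,3): δ = 153.54°  ·
  (2,4): δ = 125.87°  ·
  (2,5): δ = 39.71°  ·
  (3,4): δ = 152.33°  ·
  (3,5): δ = 66.17°  ·
  (4,5): δ = 93.84°  ·
antipodal pairs: 4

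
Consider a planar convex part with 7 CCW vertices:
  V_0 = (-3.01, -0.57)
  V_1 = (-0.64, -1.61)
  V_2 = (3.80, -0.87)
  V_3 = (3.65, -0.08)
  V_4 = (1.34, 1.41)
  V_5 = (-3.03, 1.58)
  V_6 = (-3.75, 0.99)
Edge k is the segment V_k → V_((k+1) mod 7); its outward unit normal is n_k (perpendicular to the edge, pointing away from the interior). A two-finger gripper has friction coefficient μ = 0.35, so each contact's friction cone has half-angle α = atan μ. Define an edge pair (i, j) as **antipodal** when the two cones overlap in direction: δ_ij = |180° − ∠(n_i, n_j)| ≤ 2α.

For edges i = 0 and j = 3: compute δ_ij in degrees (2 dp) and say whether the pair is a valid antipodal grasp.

α = atan 0.35 = 19.29°;  2α = 38.58°
edge 0: e_0 = (+2.37, -1.04);  n_0 = (-0.4018, -0.9157)
edge 3: e_3 = (-2.31, +1.49);  n_3 = (+0.5420, +0.8404)
∠(n_0, n_3) = 170.87°
δ = |180° − 170.87°| = 9.13°
9.13° ≤ 2α = 38.58°  →  valid

δ = 9.13°, valid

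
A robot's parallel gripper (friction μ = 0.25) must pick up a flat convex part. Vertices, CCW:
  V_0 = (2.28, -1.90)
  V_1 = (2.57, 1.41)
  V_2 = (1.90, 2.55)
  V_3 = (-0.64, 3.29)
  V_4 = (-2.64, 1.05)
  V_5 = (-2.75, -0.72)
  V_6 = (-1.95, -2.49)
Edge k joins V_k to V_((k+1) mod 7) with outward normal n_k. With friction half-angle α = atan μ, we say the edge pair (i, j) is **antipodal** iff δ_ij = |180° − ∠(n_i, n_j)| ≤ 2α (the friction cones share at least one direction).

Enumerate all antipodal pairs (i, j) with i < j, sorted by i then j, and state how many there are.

α = atan 0.25 = 14.04°;  2α = 28.07°
n_0 = (+0.9962, -0.0873)
n_1 = (+0.8621, +0.5067)
n_2 = (+0.2797, +0.9601)
n_3 = (-0.7459, +0.6660)
n_4 = (-0.9981, +0.0620)
n_5 = (-0.9112, -0.4119)
n_6 = (+0.1381, -0.9904)
  (0,1): δ = 144.55°  ·
  (0,2): δ = 101.24°  ·
  (0,3): δ = 36.75°  ·
  (0,4): δ = 1.45°  ✓
  (0,5): δ = 29.33°  ·
  (0,6): δ = 102.95°  ·
  (1,2): δ = 136.69°  ·
  (1,3): δ = 72.20°  ·
  (1,4): δ = 34.00°  ·
  (1,5): δ = 6.12°  ✓
  (1,6): δ = 67.50°  ·
  (2,3): δ = 115.52°  ·
  (2,4): δ = 77.31°  ·
  (2,5): δ = 49.44°  ·
  (2,6): δ = 24.18°  ✓
  (3,4): δ = 141.80°  ·
  (3,5): δ = 113.92°  ·
  (3,6): δ = 40.30°  ·
  (4,5): δ = 152.12°  ·
  (4,6): δ = 78.50°  ·
  (5,6): δ = 106.38°  ·
antipodal pairs: 3

count = 3; pairs: (0,4), (1,5), (2,6)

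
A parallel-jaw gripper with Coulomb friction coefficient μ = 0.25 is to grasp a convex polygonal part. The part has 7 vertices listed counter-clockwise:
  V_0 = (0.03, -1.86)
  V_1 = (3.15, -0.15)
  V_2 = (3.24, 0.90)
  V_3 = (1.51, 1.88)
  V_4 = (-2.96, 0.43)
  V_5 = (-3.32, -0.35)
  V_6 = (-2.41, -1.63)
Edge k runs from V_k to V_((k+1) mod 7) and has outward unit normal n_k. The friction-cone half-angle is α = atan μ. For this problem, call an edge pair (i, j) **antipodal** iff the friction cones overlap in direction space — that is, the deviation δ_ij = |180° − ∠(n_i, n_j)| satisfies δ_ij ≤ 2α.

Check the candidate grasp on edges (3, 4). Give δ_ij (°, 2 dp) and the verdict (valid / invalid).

α = atan 0.25 = 14.04°;  2α = 28.07°
edge 3: e_3 = (-4.47, -1.45);  n_3 = (-0.3086, +0.9512)
edge 4: e_4 = (-0.36, -0.78);  n_4 = (-0.9080, +0.4191)
∠(n_3, n_4) = 47.25°
δ = |180° − 47.25°| = 132.75°
132.75° > 2α = 28.07°  →  invalid

δ = 132.75°, invalid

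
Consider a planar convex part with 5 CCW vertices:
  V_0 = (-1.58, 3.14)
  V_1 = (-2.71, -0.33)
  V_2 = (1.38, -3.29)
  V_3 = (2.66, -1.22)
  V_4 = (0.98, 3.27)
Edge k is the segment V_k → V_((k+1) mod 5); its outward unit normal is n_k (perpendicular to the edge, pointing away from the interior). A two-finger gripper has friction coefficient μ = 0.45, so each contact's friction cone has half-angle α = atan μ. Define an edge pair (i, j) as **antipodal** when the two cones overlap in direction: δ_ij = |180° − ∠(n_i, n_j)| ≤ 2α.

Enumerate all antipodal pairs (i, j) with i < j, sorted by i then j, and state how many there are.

α = atan 0.45 = 24.23°;  2α = 48.46°
n_0 = (-0.9509, +0.3096)
n_1 = (-0.5863, -0.8101)
n_2 = (+0.8505, -0.5259)
n_3 = (+0.9366, +0.3504)
n_4 = (-0.0507, +0.9987)
  (0,1): δ = 107.86°  ·
  (0,2): δ = 13.69°  ✓
  (0,3): δ = 38.55°  ✓
  (0,4): δ = 110.94°  ·
  (1,2): δ = 85.84°  ·
  (1,3): δ = 33.59°  ✓
  (1,4): δ = 38.80°  ✓
  (2,3): δ = 127.76°  ·
  (2,4): δ = 55.36°  ·
  (3,4): δ = 107.61°  ·
antipodal pairs: 4

count = 4; pairs: (0,2), (0,3), (1,3), (1,4)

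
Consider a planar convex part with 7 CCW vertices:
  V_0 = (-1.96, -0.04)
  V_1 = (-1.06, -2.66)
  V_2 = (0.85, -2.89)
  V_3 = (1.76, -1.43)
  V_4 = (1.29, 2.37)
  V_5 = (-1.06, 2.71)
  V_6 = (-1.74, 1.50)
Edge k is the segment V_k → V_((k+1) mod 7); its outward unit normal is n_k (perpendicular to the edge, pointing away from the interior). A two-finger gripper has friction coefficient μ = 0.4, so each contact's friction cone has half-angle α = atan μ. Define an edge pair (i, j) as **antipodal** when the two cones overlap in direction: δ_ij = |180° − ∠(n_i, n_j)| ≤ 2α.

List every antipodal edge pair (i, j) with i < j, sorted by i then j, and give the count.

α = atan 0.4 = 21.80°;  2α = 43.60°
n_0 = (-0.9458, -0.3249)
n_1 = (-0.1196, -0.9928)
n_2 = (+0.8487, -0.5290)
n_3 = (+0.9924, +0.1227)
n_4 = (+0.1432, +0.9897)
n_5 = (-0.8718, +0.4899)
n_6 = (-0.9899, +0.1414)
  (0,1): δ = 115.82°  ·
  (0,2): δ = 50.89°  ·
  (0,3): δ = 11.91°  ✓
  (0,4): δ = 62.81°  ·
  (0,5): δ = 131.71°  ·
  (0,6): δ = 152.91°  ·
  (1,2): δ = 115.07°  ·
  (1,3): δ = 76.08°  ·
  (1,4): δ = 1.37°  ✓
  (1,5): δ = 67.53°  ·
  (1,6): δ = 88.74°  ·
  (2,3): δ = 141.01°  ·
  (2,4): δ = 66.30°  ·
  (2,5): δ = 2.60°  ✓
  (2,6): δ = 23.80°  ✓
  (3,4): δ = 105.28°  ·
  (3,5): δ = 36.39°  ✓
  (3,6): δ = 15.18°  ✓
  (4,5): δ = 111.10°  ·
  (4,6): δ = 89.90°  ·
  (5,6): δ = 158.79°  ·
antipodal pairs: 6

count = 6; pairs: (0,3), (1,4), (2,5), (2,6), (3,5), (3,6)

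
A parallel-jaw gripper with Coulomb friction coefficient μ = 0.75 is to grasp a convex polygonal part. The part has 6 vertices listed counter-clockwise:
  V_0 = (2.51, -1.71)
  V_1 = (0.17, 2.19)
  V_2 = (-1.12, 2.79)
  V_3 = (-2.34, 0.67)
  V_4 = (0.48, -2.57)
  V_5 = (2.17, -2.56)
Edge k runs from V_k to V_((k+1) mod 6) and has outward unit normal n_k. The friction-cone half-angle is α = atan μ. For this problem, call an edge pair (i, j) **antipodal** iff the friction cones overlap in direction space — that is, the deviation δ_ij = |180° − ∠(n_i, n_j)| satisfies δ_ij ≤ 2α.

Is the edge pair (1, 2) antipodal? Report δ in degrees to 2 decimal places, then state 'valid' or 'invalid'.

δ = 94.98°, invalid

α = atan 0.75 = 36.87°;  2α = 73.74°
edge 1: e_1 = (-1.29, +0.60);  n_1 = (+0.4217, +0.9067)
edge 2: e_2 = (-1.22, -2.12);  n_2 = (-0.8667, +0.4988)
∠(n_1, n_2) = 85.02°
δ = |180° − 85.02°| = 94.98°
94.98° > 2α = 73.74°  →  invalid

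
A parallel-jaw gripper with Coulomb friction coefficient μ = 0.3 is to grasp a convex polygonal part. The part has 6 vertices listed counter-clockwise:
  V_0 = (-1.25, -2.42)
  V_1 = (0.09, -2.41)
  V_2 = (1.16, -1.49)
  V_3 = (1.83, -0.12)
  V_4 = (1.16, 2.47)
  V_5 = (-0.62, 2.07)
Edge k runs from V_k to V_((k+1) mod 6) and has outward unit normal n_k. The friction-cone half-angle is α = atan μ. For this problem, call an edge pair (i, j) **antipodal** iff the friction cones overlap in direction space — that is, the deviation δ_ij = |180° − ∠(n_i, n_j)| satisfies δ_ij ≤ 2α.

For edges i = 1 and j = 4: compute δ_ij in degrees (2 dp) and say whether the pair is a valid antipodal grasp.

δ = 28.02°, valid

α = atan 0.3 = 16.70°;  2α = 33.40°
edge 1: e_1 = (+1.07, +0.92);  n_1 = (+0.6520, -0.7583)
edge 4: e_4 = (-1.78, -0.40);  n_4 = (-0.2193, +0.9757)
∠(n_1, n_4) = 151.98°
δ = |180° − 151.98°| = 28.02°
28.02° ≤ 2α = 33.40°  →  valid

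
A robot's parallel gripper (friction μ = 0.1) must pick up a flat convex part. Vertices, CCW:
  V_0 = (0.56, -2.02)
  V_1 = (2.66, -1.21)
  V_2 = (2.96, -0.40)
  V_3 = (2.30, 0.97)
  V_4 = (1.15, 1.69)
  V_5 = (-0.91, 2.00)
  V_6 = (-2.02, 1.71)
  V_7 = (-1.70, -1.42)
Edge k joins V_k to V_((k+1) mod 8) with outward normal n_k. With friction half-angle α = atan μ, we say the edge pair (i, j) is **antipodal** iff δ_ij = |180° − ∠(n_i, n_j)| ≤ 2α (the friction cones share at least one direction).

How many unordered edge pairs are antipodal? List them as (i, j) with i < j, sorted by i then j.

α = atan 0.1 = 5.71°;  2α = 11.42°
n_0 = (+0.3599, -0.9330)
n_1 = (+0.9377, -0.3473)
n_2 = (+0.9009, +0.4340)
n_3 = (+0.5307, +0.8476)
n_4 = (+0.1488, +0.9889)
n_5 = (-0.2528, +0.9675)
n_6 = (-0.9948, -0.1017)
n_7 = (-0.2566, -0.9665)
  (0,1): δ = 131.42°  ·
  (0,2): δ = 85.37°  ·
  (0,3): δ = 53.14°  ·
  (0,4): δ = 29.65°  ·
  (0,5): δ = 6.45°  ✓
  (0,6): δ = 74.75°  ·
  (0,7): δ = 144.04°  ·
  (1,2): δ = 133.95°  ·
  (1,3): δ = 101.73°  ·
  (1,4): δ = 78.23°  ·
  (1,5): δ = 55.03°  ·
  (1,6): δ = 26.16°  ·
  (1,7): δ = 95.45°  ·
  (2,3): δ = 147.77°  ·
  (2,4): δ = 124.28°  ·
  (2,5): δ = 101.08°  ·
  (2,6): δ = 19.89°  ·
  (2,7): δ = 49.41°  ·
  (3,4): δ = 156.51°  ·
  (3,5): δ = 133.31°  ·
  (3,6): δ = 52.11°  ·
  (3,7): δ = 17.18°  ·
  (4,5): δ = 156.80°  ·
  (4,6): δ = 75.60°  ·
  (4,7): δ = 6.31°  ✓
  (5,6): δ = 98.80°  ·
  (5,7): δ = 29.51°  ·
  (6,7): δ = 110.71°  ·
antipodal pairs: 2

count = 2; pairs: (0,5), (4,7)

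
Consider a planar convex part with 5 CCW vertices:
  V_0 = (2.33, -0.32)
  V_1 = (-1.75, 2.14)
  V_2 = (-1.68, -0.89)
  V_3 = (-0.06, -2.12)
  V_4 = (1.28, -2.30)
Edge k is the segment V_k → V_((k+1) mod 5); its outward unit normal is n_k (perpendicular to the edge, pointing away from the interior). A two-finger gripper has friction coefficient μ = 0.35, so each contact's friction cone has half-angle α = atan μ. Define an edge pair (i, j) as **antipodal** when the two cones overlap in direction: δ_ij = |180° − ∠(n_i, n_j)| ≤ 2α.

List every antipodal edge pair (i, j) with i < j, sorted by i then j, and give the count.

count = 3; pairs: (0,2), (0,3), (1,4)

α = atan 0.35 = 19.29°;  2α = 38.58°
n_0 = (+0.5163, +0.8564)
n_1 = (-0.9997, -0.0231)
n_2 = (-0.6047, -0.7964)
n_3 = (-0.1331, -0.9911)
n_4 = (+0.8835, -0.4685)
  (0,1): δ = 57.59°  ·
  (0,2): δ = 6.12°  ✓
  (0,3): δ = 23.44°  ✓
  (0,4): δ = 93.15°  ·
  (1,2): δ = 128.53°  ·
  (1,3): δ = 98.97°  ·
  (1,4): δ = 29.26°  ✓
  (2,3): δ = 150.44°  ·
  (2,4): δ = 80.73°  ·
  (3,4): δ = 110.29°  ·
antipodal pairs: 3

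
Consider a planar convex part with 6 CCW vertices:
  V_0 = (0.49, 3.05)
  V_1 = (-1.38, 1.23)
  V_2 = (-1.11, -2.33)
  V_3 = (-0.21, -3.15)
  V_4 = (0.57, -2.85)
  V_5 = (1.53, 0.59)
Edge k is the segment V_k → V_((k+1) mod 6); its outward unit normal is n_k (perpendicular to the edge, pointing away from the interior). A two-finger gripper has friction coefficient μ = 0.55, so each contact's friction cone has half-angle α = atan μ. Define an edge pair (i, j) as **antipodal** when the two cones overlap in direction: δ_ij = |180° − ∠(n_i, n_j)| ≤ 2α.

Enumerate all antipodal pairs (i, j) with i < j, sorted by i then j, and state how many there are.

count = 5; pairs: (0,3), (0,4), (1,4), (1,5), (2,5)

α = atan 0.55 = 28.81°;  2α = 57.62°
n_0 = (-0.6975, +0.7166)
n_1 = (-0.9971, -0.0756)
n_2 = (-0.6735, -0.7392)
n_3 = (+0.3590, -0.9333)
n_4 = (+0.9632, -0.2688)
n_5 = (+0.9211, +0.3894)
  (0,1): δ = 129.89°  ·
  (0,2): δ = 86.56°  ·
  (0,3): δ = 23.19°  ✓
  (0,4): δ = 30.18°  ✓
  (0,5): δ = 68.69°  ·
  (1,2): δ = 136.67°  ·
  (1,3): δ = 73.30°  ·
  (1,4): δ = 19.93°  ✓
  (1,5): δ = 18.58°  ✓
  (2,3): δ = 116.63°  ·
  (2,4): δ = 63.26°  ·
  (2,5): δ = 24.75°  ✓
  (3,4): δ = 126.63°  ·
  (3,5): δ = 88.12°  ·
  (4,5): δ = 141.49°  ·
antipodal pairs: 5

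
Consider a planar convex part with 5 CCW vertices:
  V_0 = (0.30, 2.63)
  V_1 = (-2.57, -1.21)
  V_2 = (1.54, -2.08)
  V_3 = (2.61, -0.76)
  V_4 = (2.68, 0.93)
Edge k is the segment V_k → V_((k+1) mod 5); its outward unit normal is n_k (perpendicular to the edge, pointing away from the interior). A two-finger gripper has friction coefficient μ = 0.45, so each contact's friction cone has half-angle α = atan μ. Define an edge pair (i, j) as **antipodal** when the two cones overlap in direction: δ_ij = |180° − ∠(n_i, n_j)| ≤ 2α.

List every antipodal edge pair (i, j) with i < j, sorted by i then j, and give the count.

count = 3; pairs: (0,2), (0,3), (1,4)

α = atan 0.45 = 24.23°;  2α = 48.46°
n_0 = (-0.8010, +0.5987)
n_1 = (-0.2071, -0.9783)
n_2 = (+0.7768, -0.6297)
n_3 = (+0.9991, -0.0414)
n_4 = (+0.5812, +0.8137)
  (0,1): δ = 65.18°  ·
  (0,2): δ = 2.25°  ✓
  (0,3): δ = 34.40°  ✓
  (0,4): δ = 91.24°  ·
  (1,2): δ = 117.08°  ·
  (1,3): δ = 80.42°  ·
  (1,4): δ = 23.59°  ✓
  (2,3): δ = 143.34°  ·
  (2,4): δ = 86.51°  ·
  (3,4): δ = 123.17°  ·
antipodal pairs: 3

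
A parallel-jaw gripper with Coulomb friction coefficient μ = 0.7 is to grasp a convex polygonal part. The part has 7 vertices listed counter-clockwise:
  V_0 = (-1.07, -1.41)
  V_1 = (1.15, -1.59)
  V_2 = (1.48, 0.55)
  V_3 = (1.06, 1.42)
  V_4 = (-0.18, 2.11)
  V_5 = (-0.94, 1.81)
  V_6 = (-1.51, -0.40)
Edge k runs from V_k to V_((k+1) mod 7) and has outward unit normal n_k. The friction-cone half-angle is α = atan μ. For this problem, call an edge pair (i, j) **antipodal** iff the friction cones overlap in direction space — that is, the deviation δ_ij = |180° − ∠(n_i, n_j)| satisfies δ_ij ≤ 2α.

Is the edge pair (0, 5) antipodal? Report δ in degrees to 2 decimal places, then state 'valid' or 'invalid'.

α = atan 0.7 = 34.99°;  2α = 69.98°
edge 0: e_0 = (+2.22, -0.18);  n_0 = (-0.0808, -0.9967)
edge 5: e_5 = (-0.57, -2.21);  n_5 = (-0.9683, +0.2497)
∠(n_0, n_5) = 99.83°
δ = |180° − 99.83°| = 80.17°
80.17° > 2α = 69.98°  →  invalid

δ = 80.17°, invalid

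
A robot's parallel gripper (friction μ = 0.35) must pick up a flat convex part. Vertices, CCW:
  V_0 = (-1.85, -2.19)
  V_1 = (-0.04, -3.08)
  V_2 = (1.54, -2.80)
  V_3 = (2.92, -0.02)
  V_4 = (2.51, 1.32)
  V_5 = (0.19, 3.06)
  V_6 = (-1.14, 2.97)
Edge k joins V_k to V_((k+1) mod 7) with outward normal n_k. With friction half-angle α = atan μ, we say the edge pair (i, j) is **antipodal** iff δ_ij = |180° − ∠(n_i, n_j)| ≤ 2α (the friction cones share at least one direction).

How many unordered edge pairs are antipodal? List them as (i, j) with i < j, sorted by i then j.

count = 5; pairs: (0,4), (0,5), (1,5), (2,6), (3,6)

α = atan 0.35 = 19.29°;  2α = 38.58°
n_0 = (-0.4413, -0.8974)
n_1 = (+0.1745, -0.9847)
n_2 = (+0.8957, -0.4446)
n_3 = (+0.9562, +0.2926)
n_4 = (+0.6000, +0.8000)
n_5 = (-0.0675, +0.9977)
n_6 = (-0.9907, +0.1363)
  (0,1): δ = 143.77°  ·
  (0,2): δ = 90.22°  ·
  (0,3): δ = 46.80°  ·
  (0,4): δ = 10.69°  ✓
  (0,5): δ = 30.06°  ✓
  (0,6): δ = 108.35°  ·
  (1,2): δ = 126.45°  ·
  (1,3): δ = 83.04°  ·
  (1,4): δ = 46.92°  ·
  (1,5): δ = 6.18°  ✓
  (1,6): δ = 72.12°  ·
  (2,3): δ = 136.59°  ·
  (2,4): δ = 100.47°  ·
  (2,5): δ = 59.73°  ·
  (2,6): δ = 18.57°  ✓
  (3,4): δ = 143.88°  ·
  (3,5): δ = 103.14°  ·
  (3,6): δ = 24.85°  ✓
  (4,5): δ = 139.26°  ·
  (4,6): δ = 60.96°  ·
  (5,6): δ = 101.71°  ·
antipodal pairs: 5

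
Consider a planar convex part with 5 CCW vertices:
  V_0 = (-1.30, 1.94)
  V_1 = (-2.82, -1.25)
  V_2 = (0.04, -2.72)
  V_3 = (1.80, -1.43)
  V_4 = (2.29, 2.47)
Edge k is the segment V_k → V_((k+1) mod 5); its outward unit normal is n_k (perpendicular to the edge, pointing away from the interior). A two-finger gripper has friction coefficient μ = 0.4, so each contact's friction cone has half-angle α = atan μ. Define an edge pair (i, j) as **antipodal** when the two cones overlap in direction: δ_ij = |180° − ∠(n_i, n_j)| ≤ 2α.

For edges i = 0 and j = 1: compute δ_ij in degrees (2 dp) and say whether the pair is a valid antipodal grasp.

δ = 91.73°, invalid

α = atan 0.4 = 21.80°;  2α = 43.60°
edge 0: e_0 = (-1.52, -3.19);  n_0 = (-0.9028, +0.4302)
edge 1: e_1 = (+2.86, -1.47);  n_1 = (-0.4571, -0.8894)
∠(n_0, n_1) = 88.27°
δ = |180° − 88.27°| = 91.73°
91.73° > 2α = 43.60°  →  invalid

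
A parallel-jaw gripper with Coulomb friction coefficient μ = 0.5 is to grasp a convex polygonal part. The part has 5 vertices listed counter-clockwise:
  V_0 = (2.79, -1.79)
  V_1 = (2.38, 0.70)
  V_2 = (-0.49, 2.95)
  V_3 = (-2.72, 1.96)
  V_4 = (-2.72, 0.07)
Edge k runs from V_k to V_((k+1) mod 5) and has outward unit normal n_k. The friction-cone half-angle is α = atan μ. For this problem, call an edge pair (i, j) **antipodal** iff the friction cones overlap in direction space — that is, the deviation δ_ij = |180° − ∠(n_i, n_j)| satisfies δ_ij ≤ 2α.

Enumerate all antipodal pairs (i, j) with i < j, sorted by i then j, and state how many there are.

count = 4; pairs: (0,3), (1,3), (1,4), (2,4)

α = atan 0.5 = 26.57°;  2α = 53.13°
n_0 = (+0.9867, +0.1625)
n_1 = (+0.6170, +0.7870)
n_2 = (-0.4058, +0.9140)
n_3 = (-1.0000, -0.0000)
n_4 = (-0.3198, -0.9475)
  (0,1): δ = 137.45°  ·
  (0,2): δ = 75.41°  ·
  (0,3): δ = 9.35°  ✓
  (0,4): δ = 62.00°  ·
  (1,2): δ = 117.97°  ·
  (1,3): δ = 51.90°  ✓
  (1,4): δ = 19.44°  ✓
  (2,3): δ = 113.94°  ·
  (2,4): δ = 42.59°  ✓
  (3,4): δ = 108.65°  ·
antipodal pairs: 4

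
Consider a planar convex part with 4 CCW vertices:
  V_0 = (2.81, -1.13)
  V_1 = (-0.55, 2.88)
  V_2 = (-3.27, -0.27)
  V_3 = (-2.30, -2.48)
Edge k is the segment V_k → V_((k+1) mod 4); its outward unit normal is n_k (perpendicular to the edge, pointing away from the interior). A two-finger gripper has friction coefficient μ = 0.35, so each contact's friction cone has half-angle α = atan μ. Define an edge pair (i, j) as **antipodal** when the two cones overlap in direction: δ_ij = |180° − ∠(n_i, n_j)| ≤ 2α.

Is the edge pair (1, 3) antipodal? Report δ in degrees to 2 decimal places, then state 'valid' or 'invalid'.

δ = 34.39°, valid

α = atan 0.35 = 19.29°;  2α = 38.58°
edge 1: e_1 = (-2.72, -3.15);  n_1 = (-0.7569, +0.6536)
edge 3: e_3 = (+5.11, +1.35);  n_3 = (+0.2554, -0.9668)
∠(n_1, n_3) = 145.61°
δ = |180° − 145.61°| = 34.39°
34.39° ≤ 2α = 38.58°  →  valid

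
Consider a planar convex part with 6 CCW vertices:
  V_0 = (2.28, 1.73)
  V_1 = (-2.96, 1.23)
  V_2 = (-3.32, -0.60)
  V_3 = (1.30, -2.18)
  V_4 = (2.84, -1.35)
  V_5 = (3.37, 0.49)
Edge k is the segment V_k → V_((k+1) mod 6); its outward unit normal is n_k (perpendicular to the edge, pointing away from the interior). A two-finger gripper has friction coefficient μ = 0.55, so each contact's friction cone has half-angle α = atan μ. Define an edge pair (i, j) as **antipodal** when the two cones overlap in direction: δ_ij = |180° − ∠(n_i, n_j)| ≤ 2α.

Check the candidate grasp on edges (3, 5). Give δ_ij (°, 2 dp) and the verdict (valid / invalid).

δ = 77.01°, invalid

α = atan 0.55 = 28.81°;  2α = 57.62°
edge 3: e_3 = (+1.54, +0.83);  n_3 = (+0.4744, -0.8803)
edge 5: e_5 = (-1.09, +1.24);  n_5 = (+0.7511, +0.6602)
∠(n_3, n_5) = 102.99°
δ = |180° − 102.99°| = 77.01°
77.01° > 2α = 57.62°  →  invalid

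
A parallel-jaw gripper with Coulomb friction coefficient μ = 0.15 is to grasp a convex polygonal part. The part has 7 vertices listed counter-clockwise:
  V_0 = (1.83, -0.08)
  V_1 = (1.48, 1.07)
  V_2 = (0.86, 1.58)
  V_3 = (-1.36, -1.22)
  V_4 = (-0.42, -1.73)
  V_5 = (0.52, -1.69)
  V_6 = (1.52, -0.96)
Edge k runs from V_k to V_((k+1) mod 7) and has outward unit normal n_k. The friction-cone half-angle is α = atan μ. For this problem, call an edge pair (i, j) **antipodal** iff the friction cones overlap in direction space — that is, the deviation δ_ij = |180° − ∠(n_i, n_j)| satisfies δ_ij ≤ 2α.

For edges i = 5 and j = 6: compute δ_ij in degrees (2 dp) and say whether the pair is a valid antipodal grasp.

α = atan 0.15 = 8.53°;  2α = 17.06°
edge 5: e_5 = (+1.00, +0.73);  n_5 = (+0.5896, -0.8077)
edge 6: e_6 = (+0.31, +0.88);  n_6 = (+0.9432, -0.3323)
∠(n_5, n_6) = 34.46°
δ = |180° − 34.46°| = 145.54°
145.54° > 2α = 17.06°  →  invalid

δ = 145.54°, invalid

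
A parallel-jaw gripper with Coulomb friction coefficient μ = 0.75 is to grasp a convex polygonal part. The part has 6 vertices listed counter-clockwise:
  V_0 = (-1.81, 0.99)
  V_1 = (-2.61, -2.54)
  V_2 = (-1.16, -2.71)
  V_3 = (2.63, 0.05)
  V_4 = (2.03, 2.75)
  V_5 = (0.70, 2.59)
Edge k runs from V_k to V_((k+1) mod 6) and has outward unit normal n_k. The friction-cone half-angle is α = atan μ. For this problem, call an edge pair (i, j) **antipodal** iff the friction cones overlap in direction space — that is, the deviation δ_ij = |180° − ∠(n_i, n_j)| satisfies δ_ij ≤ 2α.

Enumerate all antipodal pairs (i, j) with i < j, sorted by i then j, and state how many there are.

α = atan 0.75 = 36.87°;  2α = 73.74°
n_0 = (-0.9753, +0.2210)
n_1 = (-0.1164, -0.9932)
n_2 = (+0.5887, -0.8084)
n_3 = (+0.9762, +0.2169)
n_4 = (-0.1194, +0.9928)
n_5 = (-0.5375, +0.8432)
  (0,1): δ = 83.92°  ·
  (0,2): δ = 41.17°  ✓
  (0,3): δ = 25.30°  ✓
  (0,4): δ = 109.63°  ·
  (0,5): δ = 135.28°  ·
  (1,2): δ = 137.25°  ·
  (1,3): δ = 70.78°  ✓
  (1,4): δ = 13.55°  ✓
  (1,5): δ = 39.20°  ✓
  (2,3): δ = 113.53°  ·
  (2,4): δ = 29.20°  ✓
  (2,5): δ = 3.55°  ✓
  (3,4): δ = 95.67°  ·
  (3,5): δ = 70.01°  ✓
  (4,5): δ = 154.34°  ·
antipodal pairs: 8

count = 8; pairs: (0,2), (0,3), (1,3), (1,4), (1,5), (2,4), (2,5), (3,5)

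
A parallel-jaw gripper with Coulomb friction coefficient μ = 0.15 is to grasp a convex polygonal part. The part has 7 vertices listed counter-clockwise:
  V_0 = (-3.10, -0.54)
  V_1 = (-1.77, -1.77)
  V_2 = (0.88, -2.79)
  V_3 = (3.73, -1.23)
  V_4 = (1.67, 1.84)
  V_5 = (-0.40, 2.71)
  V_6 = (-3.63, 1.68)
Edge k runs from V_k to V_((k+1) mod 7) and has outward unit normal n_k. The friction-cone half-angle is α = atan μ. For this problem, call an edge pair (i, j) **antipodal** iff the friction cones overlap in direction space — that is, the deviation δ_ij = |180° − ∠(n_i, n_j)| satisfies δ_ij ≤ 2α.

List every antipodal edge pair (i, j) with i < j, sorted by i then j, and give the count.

count = 3; pairs: (0,3), (1,4), (2,5)

α = atan 0.15 = 8.53°;  2α = 17.06°
n_0 = (-0.6790, -0.7342)
n_1 = (-0.3592, -0.9333)
n_2 = (+0.4801, -0.8772)
n_3 = (+0.8304, +0.5572)
n_4 = (+0.3875, +0.9219)
n_5 = (-0.3038, +0.9527)
n_6 = (-0.9727, -0.2322)
  (0,1): δ = 158.29°  ·
  (0,2): δ = 108.54°  ·
  (0,3): δ = 13.37°  ✓
  (0,4): δ = 19.97°  ·
  (0,5): δ = 60.45°  ·
  (0,6): δ = 146.19°  ·
  (1,2): δ = 130.25°  ·
  (1,3): δ = 35.09°  ·
  (1,4): δ = 1.74°  ✓
  (1,5): δ = 38.74°  ·
  (1,6): δ = 124.48°  ·
  (2,3): δ = 84.83°  ·
  (2,4): δ = 51.49°  ·
  (2,5): δ = 11.01°  ✓
  (2,6): δ = 74.73°  ·
  (3,4): δ = 146.66°  ·
  (3,5): δ = 106.18°  ·
  (3,6): δ = 20.43°  ·
  (4,5): δ = 139.52°  ·
  (4,6): δ = 53.78°  ·
  (5,6): δ = 94.26°  ·
antipodal pairs: 3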